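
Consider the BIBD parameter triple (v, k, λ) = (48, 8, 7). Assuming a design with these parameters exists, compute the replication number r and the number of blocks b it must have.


Any 2-(v, k, λ) BIBD satisfies two necessary conditions:
  (i)  Each point sits in r blocks, and counting incidences through any fixed point gives r(k − 1) = λ(v − 1), so r = λ(v − 1)/(k − 1).
  (ii) Total incidences bk = vr, so b = vr/k.
Step 1: r = λ(v − 1)/(k − 1) = 7·(48 − 1)/(8 − 1) = 7·47/7 = 329/7 = 47.
Step 2: b = vr/k = 48·47/8 = 2256/8 = 282.
Check integrality: r = 47 ∈ Z ✓, b = 282 ∈ Z ✓.
(These identities are necessary conditions: they determine r and b for any design with these parameters, but do not by themselves prove that one exists.)

r = 47, b = 282.


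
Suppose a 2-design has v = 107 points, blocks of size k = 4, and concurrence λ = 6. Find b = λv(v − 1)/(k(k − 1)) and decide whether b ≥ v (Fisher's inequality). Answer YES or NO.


r = λ(v − 1)/(k − 1) = 6·106/3 = 212.
b = vr/k = 107·212/4 = 5671.
Fisher's inequality: b ≥ v ⇔ 5671 ≥ 107? YES.

YES


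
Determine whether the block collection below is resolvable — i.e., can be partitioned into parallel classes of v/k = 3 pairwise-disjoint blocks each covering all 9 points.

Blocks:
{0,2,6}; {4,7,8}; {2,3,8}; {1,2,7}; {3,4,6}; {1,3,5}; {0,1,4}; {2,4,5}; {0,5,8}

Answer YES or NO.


v = 9, block size k = 3, number of blocks = 9.
For resolvability, blocks must partition into parallel classes of size v/k = 3.
Total blocks must therefore be a multiple of 3: 9 = 3·3 + 0 ⇒ divisible ✓.
Consider block {2,3,8}. The only other block(s) in the collection disjoint from it are {0,1,4} — just 1 block(s). Any parallel class containing {2,3,8} would need 2 other blocks each disjoint from it, so no parallel class of size 3 can contain {2,3,8}.
Since every block must belong to some parallel class in a resolution, the collection cannot be partitioned into parallel classes.
Resolvable? NO.

NO


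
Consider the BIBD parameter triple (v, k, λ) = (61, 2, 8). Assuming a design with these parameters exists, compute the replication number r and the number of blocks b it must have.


Any 2-(v, k, λ) BIBD satisfies two necessary conditions:
  (i)  Each point sits in r blocks, and counting incidences through any fixed point gives r(k − 1) = λ(v − 1), so r = λ(v − 1)/(k − 1).
  (ii) Total incidences bk = vr, so b = vr/k.
Step 1: r = λ(v − 1)/(k − 1) = 8·(61 − 1)/(2 − 1) = 8·60/1 = 480/1 = 480.
Step 2: b = vr/k = 61·480/2 = 29280/2 = 14640.
Check integrality: r = 480 ∈ Z ✓, b = 14640 ∈ Z ✓.
(These identities are necessary conditions: they determine r and b for any design with these parameters, but do not by themselves prove that one exists.)

r = 480, b = 14640.


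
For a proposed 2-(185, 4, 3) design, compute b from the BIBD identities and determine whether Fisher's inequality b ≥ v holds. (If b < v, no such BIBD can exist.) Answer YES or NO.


b = λv(v − 1)/(k(k − 1)) = 3·185·184/(4·3) = 102120/12 = 8510.
Compare with v = 185: b ≥ v, so Fisher's inequality holds.

YES


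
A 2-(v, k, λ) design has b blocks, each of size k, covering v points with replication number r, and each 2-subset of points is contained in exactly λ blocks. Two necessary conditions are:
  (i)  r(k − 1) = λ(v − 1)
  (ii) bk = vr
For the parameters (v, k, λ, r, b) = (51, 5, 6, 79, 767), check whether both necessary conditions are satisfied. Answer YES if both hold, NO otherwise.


Condition (i): r(k − 1) = 79·4 = 316; λ(v − 1) = 6·50 = 300. Match? NO.
Condition (ii): bk = 767·5 = 3835; vr = 51·79 = 4029. Match? NO.
Both conditions hold? NO.

NO


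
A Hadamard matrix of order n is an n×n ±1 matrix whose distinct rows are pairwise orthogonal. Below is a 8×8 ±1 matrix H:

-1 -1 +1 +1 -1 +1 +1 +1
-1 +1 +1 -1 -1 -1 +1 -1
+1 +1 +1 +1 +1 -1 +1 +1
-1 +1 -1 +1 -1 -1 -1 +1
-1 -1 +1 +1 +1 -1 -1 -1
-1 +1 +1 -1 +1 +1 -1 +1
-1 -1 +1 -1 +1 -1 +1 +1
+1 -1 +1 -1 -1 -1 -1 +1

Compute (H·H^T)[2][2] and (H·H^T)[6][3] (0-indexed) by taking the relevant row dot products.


Row 2 of H: [1, 1, 1, 1, 1, -1, 1, 1].
Row 3 of H: [-1, 1, -1, 1, -1, -1, -1, 1].
Row 6 of H: [-1, -1, 1, -1, 1, -1, 1, 1].
(H·H^T)[2][2] = Σ_j H[2][j]·H[2][j] = (1)² + (1)² + (1)² + (1)² + (1)² + (-1)² + (1)² + (1)² = 1 + 1 + 1 + 1 + 1 + 1 + 1 + 1 = 8.
(H·H^T)[6][3] = Σ_j H[6][j]·H[3][j] = (-1)·(-1) + (-1)·(1) + (1)·(-1) + (-1)·(1) + (1)·(-1) + (-1)·(-1) + (1)·(-1) + (1)·(1) = 1 + -1 + -1 + -1 + -1 + 1 + -1 + 1 = -2.
Rows 6 and 3 are not orthogonal (dot product = -2 ≠ 0), so H is not a Hadamard matrix.

(2,2) entry = 8; (6,3) entry = -2.


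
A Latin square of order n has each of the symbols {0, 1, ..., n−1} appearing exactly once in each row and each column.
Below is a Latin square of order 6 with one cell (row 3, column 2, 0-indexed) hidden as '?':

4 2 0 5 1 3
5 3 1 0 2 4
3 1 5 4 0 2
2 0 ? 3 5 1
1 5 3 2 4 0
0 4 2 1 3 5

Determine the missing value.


Row 3 contains symbols [0, 1, 2, 3, 5] — missing [4].
Column 2 contains symbols [0, 1, 2, 3, 5] — missing [4].
The missing symbol must appear in both missing sets; intersection = [4].
Therefore the hidden value is 4.

Missing value = 4.


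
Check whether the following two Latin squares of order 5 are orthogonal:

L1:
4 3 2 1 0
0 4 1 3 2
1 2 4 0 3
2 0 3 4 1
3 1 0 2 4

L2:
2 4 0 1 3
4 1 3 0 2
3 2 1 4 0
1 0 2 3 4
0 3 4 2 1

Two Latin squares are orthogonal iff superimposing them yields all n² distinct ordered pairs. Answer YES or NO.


Form the n² = 25 superimposed pairs (L1[i][j], L2[i][j]), row by row (rows and columns indexed from 0):
row 0: (4,2) (3,4) (2,0) (1,1) (0,3)
row 1: (0,4) (4,1) (1,3) (3,0) (2,2)
row 2: (1,3) (2,2) (4,1) (0,4) (3,0)
row 3: (2,1) (0,0) (3,2) (4,3) (1,4)
row 4: (3,0) (1,3) (0,4) (2,2) (4,1)
Orthogonality requires all 25 pairs distinct.
But the pair (1,3) repeats: cell (1,2) has L1 = 1, L2 = 3, and cell (2,0) has L1 = 1, L2 = 3.
A repeated pair means some other pair never occurs (only 15 distinct pairs out of 25), so the squares are not orthogonal.
Conclusion: NO.

NO


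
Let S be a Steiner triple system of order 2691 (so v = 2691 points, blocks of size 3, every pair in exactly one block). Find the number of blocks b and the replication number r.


An STS(v) is a 2-(v, 3, 1) BIBD: block size k = 3, λ = 1.
Replication: r(k − 1) = λ(v − 1) ⇒ r·2 = 2691 − 1 = 2690 ⇒ r = 1345.
Block count: bk = vr ⇒ b·3 = 2691·1345 = 3619395 ⇒ b = 1206465.

r = 1345, b = 1206465.


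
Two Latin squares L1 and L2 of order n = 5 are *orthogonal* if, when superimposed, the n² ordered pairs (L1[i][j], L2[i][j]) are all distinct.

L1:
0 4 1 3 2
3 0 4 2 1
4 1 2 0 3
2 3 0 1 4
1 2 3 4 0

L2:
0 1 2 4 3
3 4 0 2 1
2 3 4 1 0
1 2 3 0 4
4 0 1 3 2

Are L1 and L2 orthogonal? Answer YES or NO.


Form the n² = 25 superimposed pairs (L1[i][j], L2[i][j]), row by row (rows and columns indexed from 0):
row 0: (0,0) (4,1) (1,2) (3,4) (2,3)
row 1: (3,3) (0,4) (4,0) (2,2) (1,1)
row 2: (4,2) (1,3) (2,4) (0,1) (3,0)
row 3: (2,1) (3,2) (0,3) (1,0) (4,4)
row 4: (1,4) (2,0) (3,1) (4,3) (0,2)
Orthogonality requires all 25 pairs distinct.
Check by first coordinate: for each symbol s of L1, list the L2 entries in the n cells where L1 = s; they must all differ.
  L1 = 0: L2 entries (in reading order) 0, 4, 1, 3, 2 — all 5 distinct ✓
  L1 = 1: L2 entries (in reading order) 2, 1, 3, 0, 4 — all 5 distinct ✓
  L1 = 2: L2 entries (in reading order) 3, 2, 4, 1, 0 — all 5 distinct ✓
  L1 = 3: L2 entries (in reading order) 4, 3, 0, 2, 1 — all 5 distinct ✓
  L1 = 4: L2 entries (in reading order) 1, 0, 2, 4, 3 — all 5 distinct ✓
Every symbol of L1 meets every symbol of L2 exactly once, so all 25 pairs are distinct (25 of 25).
Conclusion: YES.

YES


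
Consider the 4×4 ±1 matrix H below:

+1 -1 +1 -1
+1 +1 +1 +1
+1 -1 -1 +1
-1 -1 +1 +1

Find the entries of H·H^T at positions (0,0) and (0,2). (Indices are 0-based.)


Row 0 of H: [1, -1, 1, -1].
Row 2 of H: [1, -1, -1, 1].
(H·H^T)[0][0] = Σ_j H[0][j]·H[0][j] = (1)² + (-1)² + (1)² + (-1)² = 1 + 1 + 1 + 1 = 4.
(H·H^T)[0][2] = Σ_j H[0][j]·H[2][j] = (1)·(1) + (-1)·(-1) + (1)·(-1) + (-1)·(1) = 1 + 1 + -1 + -1 = 0.
So rows 0 and 2 are orthogonal; the diagonal entry equals n = 4.

(0,0) entry = 4; (0,2) entry = 0.


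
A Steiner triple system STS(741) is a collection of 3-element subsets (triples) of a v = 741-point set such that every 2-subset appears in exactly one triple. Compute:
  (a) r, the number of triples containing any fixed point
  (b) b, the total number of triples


An STS(v) is a 2-(v, 3, 1) BIBD: block size k = 3, λ = 1.
Replication: r(k − 1) = λ(v − 1) ⇒ r·2 = 741 − 1 = 740 ⇒ r = 370.
Block count: bk = vr ⇒ b·3 = 741·370 = 274170 ⇒ b = 91390.

r = 370, b = 91390.


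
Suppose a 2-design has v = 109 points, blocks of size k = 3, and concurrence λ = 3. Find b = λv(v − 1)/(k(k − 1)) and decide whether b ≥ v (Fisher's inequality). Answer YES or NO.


r = λ(v − 1)/(k − 1) = 3·108/2 = 162.
b = vr/k = 109·162/3 = 5886.
Fisher's inequality: b ≥ v ⇔ 5886 ≥ 109? YES.

YES


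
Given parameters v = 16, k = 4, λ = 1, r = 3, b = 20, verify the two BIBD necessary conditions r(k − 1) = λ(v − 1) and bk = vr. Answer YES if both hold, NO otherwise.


Condition (i): r(k − 1) = 3·3 = 9; λ(v − 1) = 1·15 = 15. Match? NO.
Condition (ii): bk = 20·4 = 80; vr = 16·3 = 48. Match? NO.
Both conditions hold? NO.

NO


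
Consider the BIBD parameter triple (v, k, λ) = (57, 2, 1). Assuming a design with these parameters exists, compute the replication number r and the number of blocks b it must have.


Any 2-(v, k, λ) BIBD satisfies two necessary conditions:
  (i)  Each point sits in r blocks, and counting incidences through any fixed point gives r(k − 1) = λ(v − 1), so r = λ(v − 1)/(k − 1).
  (ii) Total incidences bk = vr, so b = vr/k.
Step 1: r = λ(v − 1)/(k − 1) = 1·(57 − 1)/(2 − 1) = 1·56/1 = 56/1 = 56.
Step 2: b = vr/k = 57·56/2 = 3192/2 = 1596.
Check integrality: r = 56 ∈ Z ✓, b = 1596 ∈ Z ✓.
(These identities are necessary conditions: they determine r and b for any design with these parameters, but do not by themselves prove that one exists.)

r = 56, b = 1596.


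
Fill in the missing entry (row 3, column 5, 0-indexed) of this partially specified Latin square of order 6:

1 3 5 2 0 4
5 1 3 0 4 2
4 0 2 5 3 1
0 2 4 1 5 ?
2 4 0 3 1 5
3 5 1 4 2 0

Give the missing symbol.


Row 3 contains symbols [0, 1, 2, 4, 5] — missing [3].
Column 5 contains symbols [0, 1, 2, 4, 5] — missing [3].
The missing symbol must appear in both missing sets; intersection = [3].
Therefore the hidden value is 3.

Missing value = 3.


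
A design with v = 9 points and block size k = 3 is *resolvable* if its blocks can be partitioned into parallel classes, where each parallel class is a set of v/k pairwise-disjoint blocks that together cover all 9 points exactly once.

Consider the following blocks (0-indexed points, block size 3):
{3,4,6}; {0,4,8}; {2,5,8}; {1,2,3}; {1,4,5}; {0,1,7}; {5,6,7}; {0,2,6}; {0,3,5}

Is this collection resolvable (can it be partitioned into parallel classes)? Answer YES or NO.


v = 9, block size k = 3, number of blocks = 9.
For resolvability, blocks must partition into parallel classes of size v/k = 3.
Total blocks must therefore be a multiple of 3: 9 = 3·3 + 0 ⇒ divisible ✓.
Consider block {1,4,5}. The only other block(s) in the collection disjoint from it are {0,2,6} — just 1 block(s). Any parallel class containing {1,4,5} would need 2 other blocks each disjoint from it, so no parallel class of size 3 can contain {1,4,5}.
Since every block must belong to some parallel class in a resolution, the collection cannot be partitioned into parallel classes.
Resolvable? NO.

NO


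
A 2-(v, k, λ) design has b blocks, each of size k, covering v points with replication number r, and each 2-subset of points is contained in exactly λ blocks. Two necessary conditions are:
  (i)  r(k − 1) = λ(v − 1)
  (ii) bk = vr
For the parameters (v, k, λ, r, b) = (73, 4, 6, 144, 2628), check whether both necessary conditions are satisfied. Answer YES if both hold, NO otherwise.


Condition (i): r(k − 1) = 144·3 = 432; λ(v − 1) = 6·72 = 432. Match? YES.
Condition (ii): bk = 2628·4 = 10512; vr = 73·144 = 10512. Match? YES.
Both conditions hold? YES.

YES


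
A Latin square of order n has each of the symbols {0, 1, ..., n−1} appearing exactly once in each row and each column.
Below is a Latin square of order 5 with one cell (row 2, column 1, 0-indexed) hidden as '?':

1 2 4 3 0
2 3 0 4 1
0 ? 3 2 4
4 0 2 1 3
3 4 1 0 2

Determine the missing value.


Row 2 contains symbols [0, 2, 3, 4] — missing [1].
Column 1 contains symbols [0, 2, 3, 4] — missing [1].
The missing symbol must appear in both missing sets; intersection = [1].
Therefore the hidden value is 1.

Missing value = 1.


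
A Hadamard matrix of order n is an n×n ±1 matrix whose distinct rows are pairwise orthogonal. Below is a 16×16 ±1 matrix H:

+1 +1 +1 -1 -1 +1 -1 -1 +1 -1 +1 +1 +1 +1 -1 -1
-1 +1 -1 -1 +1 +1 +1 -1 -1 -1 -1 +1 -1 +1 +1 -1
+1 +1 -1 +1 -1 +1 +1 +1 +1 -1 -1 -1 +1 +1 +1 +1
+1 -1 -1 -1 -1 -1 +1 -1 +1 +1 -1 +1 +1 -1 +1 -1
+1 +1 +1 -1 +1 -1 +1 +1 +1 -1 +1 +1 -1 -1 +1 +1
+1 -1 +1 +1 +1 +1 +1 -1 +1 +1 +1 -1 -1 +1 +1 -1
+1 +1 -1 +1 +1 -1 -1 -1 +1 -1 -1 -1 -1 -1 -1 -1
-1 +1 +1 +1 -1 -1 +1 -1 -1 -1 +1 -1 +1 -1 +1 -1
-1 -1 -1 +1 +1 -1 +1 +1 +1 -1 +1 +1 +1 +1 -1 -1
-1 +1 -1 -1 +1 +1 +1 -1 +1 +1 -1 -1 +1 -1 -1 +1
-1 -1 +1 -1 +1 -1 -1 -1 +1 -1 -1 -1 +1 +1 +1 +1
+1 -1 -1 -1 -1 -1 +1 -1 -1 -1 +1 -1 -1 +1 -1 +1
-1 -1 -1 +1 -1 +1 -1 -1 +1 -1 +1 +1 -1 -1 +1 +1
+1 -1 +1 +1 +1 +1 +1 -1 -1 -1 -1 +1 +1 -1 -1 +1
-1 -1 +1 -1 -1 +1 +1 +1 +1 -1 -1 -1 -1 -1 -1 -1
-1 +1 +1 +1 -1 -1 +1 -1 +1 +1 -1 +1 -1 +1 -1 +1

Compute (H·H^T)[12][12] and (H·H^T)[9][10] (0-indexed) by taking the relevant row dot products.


Row 9 of H: [-1, 1, -1, -1, 1, 1, 1, -1, 1, 1, -1, -1, 1, -1, -1, 1].
Row 10 of H: [-1, -1, 1, -1, 1, -1, -1, -1, 1, -1, -1, -1, 1, 1, 1, 1].
Row 12 of H: [-1, -1, -1, 1, -1, 1, -1, -1, 1, -1, 1, 1, -1, -1, 1, 1].
(H·H^T)[12][12] = Σ_j H[12][j]·H[12][j] = (-1)² + (-1)² + (-1)² + (1)² + (-1)² + (1)² + (-1)² + (-1)² + (1)² + (-1)² + (1)² + (1)² + (-1)² + (-1)² + (1)² + (1)² = 1 + 1 + 1 + 1 + 1 + 1 + 1 + 1 + 1 + 1 + 1 + 1 + 1 + 1 + 1 + 1 = 16.
(H·H^T)[9][10] = Σ_j H[9][j]·H[10][j] = (-1)·(-1) + (1)·(-1) + (-1)·(1) + (-1)·(-1) + (1)·(1) + (1)·(-1) + (1)·(-1) + (-1)·(-1) + (1)·(1) + (1)·(-1) + (-1)·(-1) + (-1)·(-1) + (1)·(1) + (-1)·(1) + (-1)·(1) + (1)·(1) = 1 + -1 + -1 + 1 + 1 + -1 + -1 + 1 + 1 + -1 + 1 + 1 + 1 + -1 + -1 + 1 = 2.
Rows 9 and 10 are not orthogonal (dot product = 2 ≠ 0), so H is not a Hadamard matrix.

(12,12) entry = 16; (9,10) entry = 2.


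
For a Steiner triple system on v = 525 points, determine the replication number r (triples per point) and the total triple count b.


An STS(v) is a 2-(v, 3, 1) BIBD: block size k = 3, λ = 1.
Replication: r(k − 1) = λ(v − 1) ⇒ r·2 = 525 − 1 = 524 ⇒ r = 262.
Block count: b = v(v − 1)/6 = 525·524/6 = 275100/6 = 45850.

r = 262, b = 45850.


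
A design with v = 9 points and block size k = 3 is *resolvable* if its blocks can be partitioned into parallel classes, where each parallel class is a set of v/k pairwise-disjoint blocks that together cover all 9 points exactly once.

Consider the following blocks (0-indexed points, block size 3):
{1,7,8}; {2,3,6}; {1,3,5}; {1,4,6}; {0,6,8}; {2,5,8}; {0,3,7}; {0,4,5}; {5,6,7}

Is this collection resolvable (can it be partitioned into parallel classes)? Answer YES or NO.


v = 9, block size k = 3, number of blocks = 9.
For resolvability, blocks must partition into parallel classes of size v/k = 3.
Total blocks must therefore be a multiple of 3: 9 = 3·3 + 0 ⇒ divisible ✓.
Consider block {1,3,5}. The only other block(s) in the collection disjoint from it are {0,6,8} — just 1 block(s). Any parallel class containing {1,3,5} would need 2 other blocks each disjoint from it, so no parallel class of size 3 can contain {1,3,5}.
Since every block must belong to some parallel class in a resolution, the collection cannot be partitioned into parallel classes.
Resolvable? NO.

NO


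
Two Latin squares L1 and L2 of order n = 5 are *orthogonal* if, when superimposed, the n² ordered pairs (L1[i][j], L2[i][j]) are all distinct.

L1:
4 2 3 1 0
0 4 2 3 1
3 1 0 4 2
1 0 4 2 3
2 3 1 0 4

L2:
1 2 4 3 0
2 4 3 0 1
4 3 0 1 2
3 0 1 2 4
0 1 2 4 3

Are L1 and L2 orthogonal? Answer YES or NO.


Form the n² = 25 superimposed pairs (L1[i][j], L2[i][j]), row by row (rows and columns indexed from 0):
row 0: (4,1) (2,2) (3,4) (1,3) (0,0)
row 1: (0,2) (4,4) (2,3) (3,0) (1,1)
row 2: (3,4) (1,3) (0,0) (4,1) (2,2)
row 3: (1,3) (0,0) (4,1) (2,2) (3,4)
row 4: (2,0) (3,1) (1,2) (0,4) (4,3)
Orthogonality requires all 25 pairs distinct.
But the pair (3,4) repeats: cell (0,2) has L1 = 3, L2 = 4, and cell (2,0) has L1 = 3, L2 = 4.
A repeated pair means some other pair never occurs (only 15 distinct pairs out of 25), so the squares are not orthogonal.
Conclusion: NO.

NO


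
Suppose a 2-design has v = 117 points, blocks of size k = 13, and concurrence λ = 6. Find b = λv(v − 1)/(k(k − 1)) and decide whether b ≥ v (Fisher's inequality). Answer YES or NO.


b = λv(v − 1)/(k(k − 1)) = 6·117·116/(13·12) = 81432/156 = 522.
Compare with v = 117: b ≥ v, so Fisher's inequality holds.

YES


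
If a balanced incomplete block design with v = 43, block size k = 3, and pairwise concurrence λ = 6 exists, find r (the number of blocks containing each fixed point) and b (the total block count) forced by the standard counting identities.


Any 2-(v, k, λ) BIBD satisfies two necessary conditions:
  (i)  Each point sits in r blocks, and counting incidences through any fixed point gives r(k − 1) = λ(v − 1), so r = λ(v − 1)/(k − 1).
  (ii) Total incidences bk = vr, so b = vr/k.
Step 1: r = λ(v − 1)/(k − 1) = 6·(43 − 1)/(3 − 1) = 6·42/2 = 252/2 = 126.
Step 2: b = vr/k = 43·126/3 = 5418/3 = 1806.
Check integrality: r = 126 ∈ Z ✓, b = 1806 ∈ Z ✓.
(These identities are necessary conditions: they determine r and b for any design with these parameters, but do not by themselves prove that one exists.)

r = 126, b = 1806.


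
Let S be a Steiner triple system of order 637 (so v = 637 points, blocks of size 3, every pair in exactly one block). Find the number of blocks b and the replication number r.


An STS(v) is a 2-(v, 3, 1) BIBD: block size k = 3, λ = 1.
Replication: r(k − 1) = λ(v − 1) ⇒ r·2 = 637 − 1 = 636 ⇒ r = 318.
Block count: b = v(v − 1)/6 = 637·636/6 = 405132/6 = 67522.
(Check via bk = vr: 67522·3 = 202566 = 637·318 = 202566 ✓.)

r = 318, b = 67522.


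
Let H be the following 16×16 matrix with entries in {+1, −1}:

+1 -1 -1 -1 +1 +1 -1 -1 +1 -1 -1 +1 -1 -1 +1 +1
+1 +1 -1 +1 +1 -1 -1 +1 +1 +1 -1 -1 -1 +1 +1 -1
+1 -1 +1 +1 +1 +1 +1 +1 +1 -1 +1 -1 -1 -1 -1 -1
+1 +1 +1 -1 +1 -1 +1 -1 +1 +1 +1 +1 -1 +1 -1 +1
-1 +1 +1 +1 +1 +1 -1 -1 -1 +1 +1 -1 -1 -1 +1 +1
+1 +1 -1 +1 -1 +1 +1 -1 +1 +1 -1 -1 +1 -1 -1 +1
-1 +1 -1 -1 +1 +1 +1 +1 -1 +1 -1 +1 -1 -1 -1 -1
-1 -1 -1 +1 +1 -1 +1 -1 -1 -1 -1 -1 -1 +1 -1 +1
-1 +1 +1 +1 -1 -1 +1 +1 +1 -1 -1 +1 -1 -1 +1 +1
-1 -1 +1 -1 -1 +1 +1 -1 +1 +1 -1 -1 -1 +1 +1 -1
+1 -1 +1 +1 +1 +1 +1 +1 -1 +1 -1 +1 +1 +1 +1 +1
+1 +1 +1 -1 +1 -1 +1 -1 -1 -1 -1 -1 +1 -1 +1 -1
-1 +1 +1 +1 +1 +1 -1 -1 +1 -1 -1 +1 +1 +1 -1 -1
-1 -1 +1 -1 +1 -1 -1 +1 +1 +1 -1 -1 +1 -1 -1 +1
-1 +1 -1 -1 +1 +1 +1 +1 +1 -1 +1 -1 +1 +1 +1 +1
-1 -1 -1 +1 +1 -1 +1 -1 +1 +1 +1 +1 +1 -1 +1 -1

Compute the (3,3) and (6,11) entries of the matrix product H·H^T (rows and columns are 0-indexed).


Row 3 of H: [1, 1, 1, -1, 1, -1, 1, -1, 1, 1, 1, 1, -1, 1, -1, 1].
Row 6 of H: [-1, 1, -1, -1, 1, 1, 1, 1, -1, 1, -1, 1, -1, -1, -1, -1].
Row 11 of H: [1, 1, 1, -1, 1, -1, 1, -1, -1, -1, -1, -1, 1, -1, 1, -1].
(H·H^T)[3][3] = Σ_j H[3][j]·H[3][j] = (1)² + (1)² + (1)² + (-1)² + (1)² + (-1)² + (1)² + (-1)² + (1)² + (1)² + (1)² + (1)² + (-1)² + (1)² + (-1)² + (1)² = 1 + 1 + 1 + 1 + 1 + 1 + 1 + 1 + 1 + 1 + 1 + 1 + 1 + 1 + 1 + 1 = 16.
(H·H^T)[6][11] = Σ_j H[6][j]·H[11][j] = (-1)·(1) + (1)·(1) + (-1)·(1) + (-1)·(-1) + (1)·(1) + (1)·(-1) + (1)·(1) + (1)·(-1) + (-1)·(-1) + (1)·(-1) + (-1)·(-1) + (1)·(-1) + (-1)·(1) + (-1)·(-1) + (-1)·(1) + (-1)·(-1) = -1 + 1 + -1 + 1 + 1 + -1 + 1 + -1 + 1 + -1 + 1 + -1 + -1 + 1 + -1 + 1 = 0.
So rows 6 and 11 are orthogonal; the diagonal entry equals n = 16.

(3,3) entry = 16; (6,11) entry = 0.


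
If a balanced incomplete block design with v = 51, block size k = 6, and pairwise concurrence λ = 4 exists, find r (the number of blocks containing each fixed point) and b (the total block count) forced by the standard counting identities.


Any 2-(v, k, λ) BIBD satisfies two necessary conditions:
  (i)  Each point sits in r blocks, and counting incidences through any fixed point gives r(k − 1) = λ(v − 1), so r = λ(v − 1)/(k − 1).
  (ii) Total incidences bk = vr, so b = vr/k.
Step 1: r = λ(v − 1)/(k − 1) = 4·(51 − 1)/(6 − 1) = 4·50/5 = 200/5 = 40.
Step 2: b = vr/k = 51·40/6 = 2040/6 = 340.
Check integrality: r = 40 ∈ Z ✓, b = 340 ∈ Z ✓.
(These identities are necessary conditions: they determine r and b for any design with these parameters, but do not by themselves prove that one exists.)

r = 40, b = 340.


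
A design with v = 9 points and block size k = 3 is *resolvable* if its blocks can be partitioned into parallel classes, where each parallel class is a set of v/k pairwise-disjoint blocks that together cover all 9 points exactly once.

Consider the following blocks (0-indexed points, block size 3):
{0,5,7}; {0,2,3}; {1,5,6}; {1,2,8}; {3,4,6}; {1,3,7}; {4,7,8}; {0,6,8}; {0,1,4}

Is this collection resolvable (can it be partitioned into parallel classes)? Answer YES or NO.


v = 9, block size k = 3, number of blocks = 9.
For resolvability, blocks must partition into parallel classes of size v/k = 3.
Total blocks must therefore be a multiple of 3: 9 = 3·3 + 0 ⇒ divisible ✓.
Consider block {1,3,7}. The only other block(s) in the collection disjoint from it are {0,6,8} — just 1 block(s). Any parallel class containing {1,3,7} would need 2 other blocks each disjoint from it, so no parallel class of size 3 can contain {1,3,7}.
Since every block must belong to some parallel class in a resolution, the collection cannot be partitioned into parallel classes.
Resolvable? NO.

NO


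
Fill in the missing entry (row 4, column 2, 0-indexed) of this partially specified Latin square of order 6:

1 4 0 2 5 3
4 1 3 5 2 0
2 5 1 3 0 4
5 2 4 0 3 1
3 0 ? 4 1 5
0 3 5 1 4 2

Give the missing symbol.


Row 4 contains symbols [0, 1, 3, 4, 5] — missing [2].
Column 2 contains symbols [0, 1, 3, 4, 5] — missing [2].
The missing symbol must appear in both missing sets; intersection = [2].
Therefore the hidden value is 2.

Missing value = 2.


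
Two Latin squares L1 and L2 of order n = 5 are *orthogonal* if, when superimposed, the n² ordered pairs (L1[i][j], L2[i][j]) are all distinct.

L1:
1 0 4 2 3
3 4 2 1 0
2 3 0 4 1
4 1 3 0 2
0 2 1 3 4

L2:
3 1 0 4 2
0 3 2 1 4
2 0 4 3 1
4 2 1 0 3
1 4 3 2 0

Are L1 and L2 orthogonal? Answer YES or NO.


Form the n² = 25 superimposed pairs (L1[i][j], L2[i][j]), row by row (rows and columns indexed from 0):
row 0: (1,3) (0,1) (4,0) (2,4) (3,2)
row 1: (3,0) (4,3) (2,2) (1,1) (0,4)
row 2: (2,2) (3,0) (0,4) (4,3) (1,1)
row 3: (4,4) (1,2) (3,1) (0,0) (2,3)
row 4: (0,1) (2,4) (1,3) (3,2) (4,0)
Orthogonality requires all 25 pairs distinct.
But the pair (2,2) repeats: cell (1,2) has L1 = 2, L2 = 2, and cell (2,0) has L1 = 2, L2 = 2.
A repeated pair means some other pair never occurs (only 15 distinct pairs out of 25), so the squares are not orthogonal.
Conclusion: NO.

NO


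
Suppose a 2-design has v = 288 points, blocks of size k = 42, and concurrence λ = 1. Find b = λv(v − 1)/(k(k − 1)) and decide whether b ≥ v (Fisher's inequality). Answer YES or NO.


r = λ(v − 1)/(k − 1) = 1·287/41 = 7.
b = vr/k = 288·7/42 = 48.
Fisher's inequality: b ≥ v ⇔ 48 ≥ 288? NO.

NO


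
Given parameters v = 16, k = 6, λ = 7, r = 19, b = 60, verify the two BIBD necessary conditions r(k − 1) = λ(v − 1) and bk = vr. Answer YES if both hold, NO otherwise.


Condition (i): r(k − 1) = 19·5 = 95; λ(v − 1) = 7·15 = 105. Match? NO.
Condition (ii): bk = 60·6 = 360; vr = 16·19 = 304. Match? NO.
Both conditions hold? NO.

NO


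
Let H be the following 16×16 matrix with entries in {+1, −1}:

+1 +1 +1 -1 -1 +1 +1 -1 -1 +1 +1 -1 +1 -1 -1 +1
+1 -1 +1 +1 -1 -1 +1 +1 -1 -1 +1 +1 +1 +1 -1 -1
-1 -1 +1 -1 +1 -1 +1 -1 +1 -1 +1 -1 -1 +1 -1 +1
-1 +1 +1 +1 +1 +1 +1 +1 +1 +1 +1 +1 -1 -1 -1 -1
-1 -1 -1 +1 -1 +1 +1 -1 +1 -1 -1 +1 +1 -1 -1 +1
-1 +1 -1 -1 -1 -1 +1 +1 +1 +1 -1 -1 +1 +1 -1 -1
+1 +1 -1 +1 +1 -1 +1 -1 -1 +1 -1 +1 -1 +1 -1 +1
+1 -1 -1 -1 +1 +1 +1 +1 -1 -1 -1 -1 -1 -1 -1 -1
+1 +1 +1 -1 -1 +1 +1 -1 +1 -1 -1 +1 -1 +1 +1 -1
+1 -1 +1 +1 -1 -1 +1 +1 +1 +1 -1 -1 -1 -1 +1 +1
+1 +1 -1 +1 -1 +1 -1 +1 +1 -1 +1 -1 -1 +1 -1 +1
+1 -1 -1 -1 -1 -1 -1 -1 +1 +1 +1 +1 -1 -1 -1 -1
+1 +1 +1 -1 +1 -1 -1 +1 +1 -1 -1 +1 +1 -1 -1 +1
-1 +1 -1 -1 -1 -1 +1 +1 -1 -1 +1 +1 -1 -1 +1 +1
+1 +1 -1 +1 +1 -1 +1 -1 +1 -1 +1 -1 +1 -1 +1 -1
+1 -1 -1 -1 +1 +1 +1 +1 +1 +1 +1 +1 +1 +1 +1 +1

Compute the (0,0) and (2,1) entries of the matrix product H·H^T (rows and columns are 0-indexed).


Row 0 of H: [1, 1, 1, -1, -1, 1, 1, -1, -1, 1, 1, -1, 1, -1, -1, 1].
Row 1 of H: [1, -1, 1, 1, -1, -1, 1, 1, -1, -1, 1, 1, 1, 1, -1, -1].
Row 2 of H: [-1, -1, 1, -1, 1, -1, 1, -1, 1, -1, 1, -1, -1, 1, -1, 1].
(H·H^T)[0][0] = Σ_j H[0][j]·H[0][j] = (1)² + (1)² + (1)² + (-1)² + (-1)² + (1)² + (1)² + (-1)² + (-1)² + (1)² + (1)² + (-1)² + (1)² + (-1)² + (-1)² + (1)² = 1 + 1 + 1 + 1 + 1 + 1 + 1 + 1 + 1 + 1 + 1 + 1 + 1 + 1 + 1 + 1 = 16.
(H·H^T)[2][1] = Σ_j H[2][j]·H[1][j] = (-1)·(1) + (-1)·(-1) + (1)·(1) + (-1)·(1) + (1)·(-1) + (-1)·(-1) + (1)·(1) + (-1)·(1) + (1)·(-1) + (-1)·(-1) + (1)·(1) + (-1)·(1) + (-1)·(1) + (1)·(1) + (-1)·(-1) + (1)·(-1) = -1 + 1 + 1 + -1 + -1 + 1 + 1 + -1 + -1 + 1 + 1 + -1 + -1 + 1 + 1 + -1 = 0.
So rows 2 and 1 are orthogonal; the diagonal entry equals n = 16.

(0,0) entry = 16; (2,1) entry = 0.


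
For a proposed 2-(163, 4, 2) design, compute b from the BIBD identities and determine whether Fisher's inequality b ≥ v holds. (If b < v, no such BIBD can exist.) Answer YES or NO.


b = λv(v − 1)/(k(k − 1)) = 2·163·162/(4·3) = 52812/12 = 4401.
Compare with v = 163: b ≥ v, so Fisher's inequality holds.

YES


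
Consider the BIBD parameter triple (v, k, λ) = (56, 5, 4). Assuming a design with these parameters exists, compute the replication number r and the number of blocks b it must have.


Any 2-(v, k, λ) BIBD satisfies two necessary conditions:
  (i)  Each point sits in r blocks, and counting incidences through any fixed point gives r(k − 1) = λ(v − 1), so r = λ(v − 1)/(k − 1).
  (ii) Total incidences bk = vr, so b = vr/k.
Step 1: r = λ(v − 1)/(k − 1) = 4·(56 − 1)/(5 − 1) = 4·55/4 = 220/4 = 55.
Step 2: b = vr/k = 56·55/5 = 3080/5 = 616.
Check integrality: r = 55 ∈ Z ✓, b = 616 ∈ Z ✓.
(These identities are necessary conditions: they determine r and b for any design with these parameters, but do not by themselves prove that one exists.)

r = 55, b = 616.


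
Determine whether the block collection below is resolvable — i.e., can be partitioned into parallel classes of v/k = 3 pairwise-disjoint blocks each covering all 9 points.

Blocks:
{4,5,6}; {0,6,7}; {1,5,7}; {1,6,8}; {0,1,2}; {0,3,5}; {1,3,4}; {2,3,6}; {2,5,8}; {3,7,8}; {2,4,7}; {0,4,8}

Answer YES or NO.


v = 9, block size k = 3, number of blocks = 12.
For resolvability, blocks must partition into parallel classes of size v/k = 3.
Total blocks must therefore be a multiple of 3: 12 = 3·4 + 0 ⇒ divisible ✓.
Greedy packing gives 4 candidate class(es). Each should be a full parallel class (size 3, covers all 9 points).
  Class 1 (3 blocks): {4,5,6}; {0,1,2}; {3,7,8}. Points covered: [0, 1, 2, 3, 4, 5, 6, 7, 8].
  Class 2 (3 blocks): {0,6,7}; {1,3,4}; {2,5,8}. Points covered: [0, 1, 2, 3, 4, 5, 6, 7, 8].
  Class 3 (3 blocks): {1,5,7}; {2,3,6}; {0,4,8}. Points covered: [0, 1, 2, 3, 4, 5, 6, 7, 8].
  Class 4 (3 blocks): {1,6,8}; {0,3,5}; {2,4,7}. Points covered: [0, 1, 2, 3, 4, 5, 6, 7, 8].
All classes full (size 3)? YES. All classes cover every point? YES.
Resolvable? YES.

YES


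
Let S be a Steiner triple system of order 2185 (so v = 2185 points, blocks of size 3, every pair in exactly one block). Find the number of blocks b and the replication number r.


An STS(v) is a 2-(v, 3, 1) BIBD: block size k = 3, λ = 1.
Replication: r(k − 1) = λ(v − 1) ⇒ r·2 = 2185 − 1 = 2184 ⇒ r = 1092.
Block count: b = v(v − 1)/6 = 2185·2184/6 = 4772040/6 = 795340.
(Check via bk = vr: 795340·3 = 2386020 = 2185·1092 = 2386020 ✓.)

r = 1092, b = 795340.


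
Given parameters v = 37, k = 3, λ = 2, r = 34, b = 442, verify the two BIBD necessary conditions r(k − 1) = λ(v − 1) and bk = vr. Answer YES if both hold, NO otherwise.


Condition (i): r(k − 1) = 34·2 = 68; λ(v − 1) = 2·36 = 72. Match? NO.
Condition (ii): bk = 442·3 = 1326; vr = 37·34 = 1258. Match? NO.
Both conditions hold? NO.

NO


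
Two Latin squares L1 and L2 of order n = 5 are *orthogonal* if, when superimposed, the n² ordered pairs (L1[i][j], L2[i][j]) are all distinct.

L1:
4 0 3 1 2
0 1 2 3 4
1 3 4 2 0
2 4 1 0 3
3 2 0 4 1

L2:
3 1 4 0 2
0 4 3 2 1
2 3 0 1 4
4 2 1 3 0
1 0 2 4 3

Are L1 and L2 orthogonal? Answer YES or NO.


Form the n² = 25 superimposed pairs (L1[i][j], L2[i][j]), row by row (rows and columns indexed from 0):
row 0: (4,3) (0,1) (3,4) (1,0) (2,2)
row 1: (0,0) (1,4) (2,3) (3,2) (4,1)
row 2: (1,2) (3,3) (4,0) (2,1) (0,4)
row 3: (2,4) (4,2) (1,1) (0,3) (3,0)
row 4: (3,1) (2,0) (0,2) (4,4) (1,3)
Orthogonality requires all 25 pairs distinct.
Check by first coordinate: for each symbol s of L1, list the L2 entries in the n cells where L1 = s; they must all differ.
  L1 = 0: L2 entries (in reading order) 1, 0, 4, 3, 2 — all 5 distinct ✓
  L1 = 1: L2 entries (in reading order) 0, 4, 2, 1, 3 — all 5 distinct ✓
  L1 = 2: L2 entries (in reading order) 2, 3, 1, 4, 0 — all 5 distinct ✓
  L1 = 3: L2 entries (in reading order) 4, 2, 3, 0, 1 — all 5 distinct ✓
  L1 = 4: L2 entries (in reading order) 3, 1, 0, 2, 4 — all 5 distinct ✓
Every symbol of L1 meets every symbol of L2 exactly once, so all 25 pairs are distinct (25 of 25).
Conclusion: YES.

YES


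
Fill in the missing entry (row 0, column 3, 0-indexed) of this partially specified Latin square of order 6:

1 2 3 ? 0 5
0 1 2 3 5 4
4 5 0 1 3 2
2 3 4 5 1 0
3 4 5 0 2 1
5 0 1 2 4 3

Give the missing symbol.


Row 0 contains symbols [0, 1, 2, 3, 5] — missing [4].
Column 3 contains symbols [0, 1, 2, 3, 5] — missing [4].
The missing symbol must appear in both missing sets; intersection = [4].
Therefore the hidden value is 4.

Missing value = 4.


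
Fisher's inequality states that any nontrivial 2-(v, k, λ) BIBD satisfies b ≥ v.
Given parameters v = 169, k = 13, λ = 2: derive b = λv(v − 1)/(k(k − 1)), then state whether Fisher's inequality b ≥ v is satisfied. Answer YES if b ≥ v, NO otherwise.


r = λ(v − 1)/(k − 1) = 2·168/12 = 28.
b = vr/k = 169·28/13 = 364.
Fisher's inequality: b ≥ v ⇔ 364 ≥ 169? YES.

YES


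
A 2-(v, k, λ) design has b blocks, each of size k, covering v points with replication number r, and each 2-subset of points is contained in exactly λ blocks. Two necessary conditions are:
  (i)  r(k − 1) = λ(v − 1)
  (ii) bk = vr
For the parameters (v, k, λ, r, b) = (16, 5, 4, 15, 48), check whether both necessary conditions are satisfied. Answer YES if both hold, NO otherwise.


Condition (i): r(k − 1) = 15·4 = 60; λ(v − 1) = 4·15 = 60. Match? YES.
Condition (ii): bk = 48·5 = 240; vr = 16·15 = 240. Match? YES.
Both conditions hold? YES.

YES


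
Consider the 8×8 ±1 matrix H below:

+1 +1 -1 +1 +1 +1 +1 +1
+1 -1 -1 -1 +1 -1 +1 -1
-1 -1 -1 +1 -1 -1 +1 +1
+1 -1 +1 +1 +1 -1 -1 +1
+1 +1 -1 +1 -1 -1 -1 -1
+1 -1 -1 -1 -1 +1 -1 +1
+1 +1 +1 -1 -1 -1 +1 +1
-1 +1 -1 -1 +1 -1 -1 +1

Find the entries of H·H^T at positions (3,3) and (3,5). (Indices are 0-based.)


Row 3 of H: [1, -1, 1, 1, 1, -1, -1, 1].
Row 5 of H: [1, -1, -1, -1, -1, 1, -1, 1].
(H·H^T)[3][3] = Σ_j H[3][j]·H[3][j] = (1)² + (-1)² + (1)² + (1)² + (1)² + (-1)² + (-1)² + (1)² = 1 + 1 + 1 + 1 + 1 + 1 + 1 + 1 = 8.
(H·H^T)[3][5] = Σ_j H[3][j]·H[5][j] = (1)·(1) + (-1)·(-1) + (1)·(-1) + (1)·(-1) + (1)·(-1) + (-1)·(1) + (-1)·(-1) + (1)·(1) = 1 + 1 + -1 + -1 + -1 + -1 + 1 + 1 = 0.
So rows 3 and 5 are orthogonal; the diagonal entry equals n = 8.

(3,3) entry = 8; (3,5) entry = 0.


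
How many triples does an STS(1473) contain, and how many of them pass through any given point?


An STS(v) is a 2-(v, 3, 1) BIBD: block size k = 3, λ = 1.
Replication: r(k − 1) = λ(v − 1) ⇒ r·2 = 1473 − 1 = 1472 ⇒ r = 736.
Block count: bk = vr ⇒ b·3 = 1473·736 = 1084128 ⇒ b = 361376.
(Check via b = v(v − 1)/6 = 1473·1472/6 = 2168256/6 = 361376.)

r = 736, b = 361376.


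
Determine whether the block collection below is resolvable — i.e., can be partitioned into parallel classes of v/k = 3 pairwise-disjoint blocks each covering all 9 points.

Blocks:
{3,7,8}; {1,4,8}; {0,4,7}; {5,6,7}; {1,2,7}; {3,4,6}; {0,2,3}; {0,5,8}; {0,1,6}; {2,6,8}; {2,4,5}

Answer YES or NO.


v = 9, block size k = 3, number of blocks = 11.
For resolvability, blocks must partition into parallel classes of size v/k = 3.
Total blocks must therefore be a multiple of 3: 11 = 3·3 + 2 ⇒ not divisible ✗.
Resolvable? NO.

NO


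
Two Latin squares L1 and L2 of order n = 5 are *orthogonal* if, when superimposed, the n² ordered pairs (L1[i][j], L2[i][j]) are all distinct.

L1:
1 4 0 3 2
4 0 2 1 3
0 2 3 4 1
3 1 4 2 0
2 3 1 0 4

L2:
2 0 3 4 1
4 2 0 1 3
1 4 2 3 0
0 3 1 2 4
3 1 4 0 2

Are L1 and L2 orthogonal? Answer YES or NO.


Form the n² = 25 superimposed pairs (L1[i][j], L2[i][j]), row by row (rows and columns indexed from 0):
row 0: (1,2) (4,0) (0,3) (3,4) (2,1)
row 1: (4,4) (0,2) (2,0) (1,1) (3,3)
row 2: (0,1) (2,4) (3,2) (4,3) (1,0)
row 3: (3,0) (1,3) (4,1) (2,2) (0,4)
row 4: (2,3) (3,1) (1,4) (0,0) (4,2)
Orthogonality requires all 25 pairs distinct.
Check by first coordinate: for each symbol s of L1, list the L2 entries in the n cells where L1 = s; they must all differ.
  L1 = 0: L2 entries (in reading order) 3, 2, 1, 4, 0 — all 5 distinct ✓
  L1 = 1: L2 entries (in reading order) 2, 1, 0, 3, 4 — all 5 distinct ✓
  L1 = 2: L2 entries (in reading order) 1, 0, 4, 2, 3 — all 5 distinct ✓
  L1 = 3: L2 entries (in reading order) 4, 3, 2, 0, 1 — all 5 distinct ✓
  L1 = 4: L2 entries (in reading order) 0, 4, 3, 1, 2 — all 5 distinct ✓
Every symbol of L1 meets every symbol of L2 exactly once, so all 25 pairs are distinct (25 of 25).
Conclusion: YES.

YES


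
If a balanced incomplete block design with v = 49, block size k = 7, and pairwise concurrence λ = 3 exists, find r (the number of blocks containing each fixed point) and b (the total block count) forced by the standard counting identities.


Any 2-(v, k, λ) BIBD satisfies two necessary conditions:
  (i)  Each point sits in r blocks, and counting incidences through any fixed point gives r(k − 1) = λ(v − 1), so r = λ(v − 1)/(k − 1).
  (ii) Total incidences bk = vr, so b = vr/k.
Step 1: r = λ(v − 1)/(k − 1) = 3·(49 − 1)/(7 − 1) = 3·48/6 = 144/6 = 24.
Step 2: b = vr/k = 49·24/7 = 1176/7 = 168.
Check integrality: r = 24 ∈ Z ✓, b = 168 ∈ Z ✓.
(These identities are necessary conditions: they determine r and b for any design with these parameters, but do not by themselves prove that one exists.)

r = 24, b = 168.


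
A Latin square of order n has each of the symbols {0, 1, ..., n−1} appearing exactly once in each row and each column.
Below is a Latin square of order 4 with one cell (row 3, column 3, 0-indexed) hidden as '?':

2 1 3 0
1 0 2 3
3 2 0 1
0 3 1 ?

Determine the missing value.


Row 3 contains symbols [0, 1, 3] — missing [2].
Column 3 contains symbols [0, 1, 3] — missing [2].
The missing symbol must appear in both missing sets; intersection = [2].
Therefore the hidden value is 2.

Missing value = 2.


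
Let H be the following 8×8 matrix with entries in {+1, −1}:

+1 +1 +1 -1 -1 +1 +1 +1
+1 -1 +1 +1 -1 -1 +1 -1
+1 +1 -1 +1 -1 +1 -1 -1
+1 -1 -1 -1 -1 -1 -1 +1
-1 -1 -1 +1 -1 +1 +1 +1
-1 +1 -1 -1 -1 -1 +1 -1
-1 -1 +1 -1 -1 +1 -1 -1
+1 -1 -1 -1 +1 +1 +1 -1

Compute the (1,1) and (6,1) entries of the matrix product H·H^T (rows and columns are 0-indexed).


Row 1 of H: [1, -1, 1, 1, -1, -1, 1, -1].
Row 6 of H: [-1, -1, 1, -1, -1, 1, -1, -1].
(H·H^T)[1][1] = Σ_j H[1][j]·H[1][j] = (1)² + (-1)² + (1)² + (1)² + (-1)² + (-1)² + (1)² + (-1)² = 1 + 1 + 1 + 1 + 1 + 1 + 1 + 1 = 8.
(H·H^T)[6][1] = Σ_j H[6][j]·H[1][j] = (-1)·(1) + (-1)·(-1) + (1)·(1) + (-1)·(1) + (-1)·(-1) + (1)·(-1) + (-1)·(1) + (-1)·(-1) = -1 + 1 + 1 + -1 + 1 + -1 + -1 + 1 = 0.
So rows 6 and 1 are orthogonal; the diagonal entry equals n = 8.

(1,1) entry = 8; (6,1) entry = 0.


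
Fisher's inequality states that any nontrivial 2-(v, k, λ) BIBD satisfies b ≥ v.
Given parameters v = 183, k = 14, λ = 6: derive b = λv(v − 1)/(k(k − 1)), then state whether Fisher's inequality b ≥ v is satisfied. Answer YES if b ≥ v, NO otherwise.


r = λ(v − 1)/(k − 1) = 6·182/13 = 84.
b = vr/k = 183·84/14 = 1098.
Fisher's inequality: b ≥ v ⇔ 1098 ≥ 183? YES.

YES


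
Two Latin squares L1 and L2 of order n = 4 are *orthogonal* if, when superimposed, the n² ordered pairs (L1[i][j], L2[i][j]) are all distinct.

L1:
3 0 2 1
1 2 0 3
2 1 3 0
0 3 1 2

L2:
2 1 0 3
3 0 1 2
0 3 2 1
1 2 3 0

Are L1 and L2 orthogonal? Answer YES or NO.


Form the n² = 16 superimposed pairs (L1[i][j], L2[i][j]), row by row (rows and columns indexed from 0):
row 0: (3,2) (0,1) (2,0) (1,3)
row 1: (1,3) (2,0) (0,1) (3,2)
row 2: (2,0) (1,3) (3,2) (0,1)
row 3: (0,1) (3,2) (1,3) (2,0)
Orthogonality requires all 16 pairs distinct.
But the pair (1,3) repeats: cell (0,3) has L1 = 1, L2 = 3, and cell (1,0) has L1 = 1, L2 = 3.
A repeated pair means some other pair never occurs (only 4 distinct pairs out of 16), so the squares are not orthogonal.
Conclusion: NO.

NO


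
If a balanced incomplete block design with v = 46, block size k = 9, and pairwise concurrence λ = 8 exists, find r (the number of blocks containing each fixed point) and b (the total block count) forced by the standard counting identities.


Any 2-(v, k, λ) BIBD satisfies two necessary conditions:
  (i)  Each point sits in r blocks, and counting incidences through any fixed point gives r(k − 1) = λ(v − 1), so r = λ(v − 1)/(k − 1).
  (ii) Total incidences bk = vr, so b = vr/k.
Step 1: r = λ(v − 1)/(k − 1) = 8·(46 − 1)/(9 − 1) = 8·45/8 = 360/8 = 45.
Step 2: b = vr/k = 46·45/9 = 2070/9 = 230.
Check integrality: r = 45 ∈ Z ✓, b = 230 ∈ Z ✓.
(These identities are necessary conditions: they determine r and b for any design with these parameters, but do not by themselves prove that one exists.)

r = 45, b = 230.


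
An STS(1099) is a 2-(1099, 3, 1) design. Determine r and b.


An STS(v) is a 2-(v, 3, 1) BIBD: block size k = 3, λ = 1.
Replication: r(k − 1) = λ(v − 1) ⇒ r·2 = 1099 − 1 = 1098 ⇒ r = 549.
Block count: bk = vr ⇒ b·3 = 1099·549 = 603351 ⇒ b = 201117.
(Check via b = v(v − 1)/6 = 1099·1098/6 = 1206702/6 = 201117.)

r = 549, b = 201117.


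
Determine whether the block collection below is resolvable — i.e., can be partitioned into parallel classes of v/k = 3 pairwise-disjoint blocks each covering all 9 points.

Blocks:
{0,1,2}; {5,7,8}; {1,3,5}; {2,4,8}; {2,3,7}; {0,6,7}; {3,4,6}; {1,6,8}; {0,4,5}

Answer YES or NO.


v = 9, block size k = 3, number of blocks = 9.
For resolvability, blocks must partition into parallel classes of size v/k = 3.
Total blocks must therefore be a multiple of 3: 9 = 3·3 + 0 ⇒ divisible ✓.
Greedy packing gives 3 candidate class(es). Each should be a full parallel class (size 3, covers all 9 points).
  Class 1 (3 blocks): {0,1,2}; {5,7,8}; {3,4,6}. Points covered: [0, 1, 2, 3, 4, 5, 6, 7, 8].
  Class 2 (3 blocks): {1,3,5}; {2,4,8}; {0,6,7}. Points covered: [0, 1, 2, 3, 4, 5, 6, 7, 8].
  Class 3 (3 blocks): {2,3,7}; {1,6,8}; {0,4,5}. Points covered: [0, 1, 2, 3, 4, 5, 6, 7, 8].
All classes full (size 3)? YES. All classes cover every point? YES.
Resolvable? YES.

YES
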